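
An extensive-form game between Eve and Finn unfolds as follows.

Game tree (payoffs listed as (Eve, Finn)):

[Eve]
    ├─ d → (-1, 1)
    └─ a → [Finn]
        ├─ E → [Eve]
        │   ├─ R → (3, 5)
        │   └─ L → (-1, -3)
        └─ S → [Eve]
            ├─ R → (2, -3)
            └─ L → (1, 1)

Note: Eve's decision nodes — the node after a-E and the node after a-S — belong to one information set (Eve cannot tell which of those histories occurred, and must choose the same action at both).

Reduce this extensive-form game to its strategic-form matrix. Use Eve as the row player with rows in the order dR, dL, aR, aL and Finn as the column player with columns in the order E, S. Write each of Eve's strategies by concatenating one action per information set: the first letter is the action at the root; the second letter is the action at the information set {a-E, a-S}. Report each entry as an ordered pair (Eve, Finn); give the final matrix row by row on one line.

            E        S
  dR   (-1,1)   (-1,1)
  dL   (-1,1)   (-1,1)
  aR    (3,5)   (2,-3)
  aL  (-1,-3)    (1,1)

dR: (-1,1) (-1,1) | dL: (-1,1) (-1,1) | aR: (3,5) (2,-3) | aL: (-1,-3) (1,1)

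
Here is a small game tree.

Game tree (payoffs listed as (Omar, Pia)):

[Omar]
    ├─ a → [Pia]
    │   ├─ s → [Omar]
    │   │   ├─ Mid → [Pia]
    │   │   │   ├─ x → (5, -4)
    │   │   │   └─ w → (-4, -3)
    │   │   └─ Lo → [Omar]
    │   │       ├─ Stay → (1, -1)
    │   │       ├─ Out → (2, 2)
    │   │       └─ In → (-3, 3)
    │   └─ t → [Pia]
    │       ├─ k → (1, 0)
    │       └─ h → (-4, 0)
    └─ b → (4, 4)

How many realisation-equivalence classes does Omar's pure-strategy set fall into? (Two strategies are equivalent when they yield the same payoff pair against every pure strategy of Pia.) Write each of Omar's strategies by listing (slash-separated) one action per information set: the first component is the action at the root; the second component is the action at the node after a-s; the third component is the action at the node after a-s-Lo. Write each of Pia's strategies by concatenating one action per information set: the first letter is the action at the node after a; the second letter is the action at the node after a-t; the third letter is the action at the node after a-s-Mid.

5

Omar has 12 pure strategies: a/Mid/Stay, a/Mid/Out, a/Mid/In, a/Lo/Stay, a/Lo/Out, a/Lo/In, b/Mid/Stay, b/Mid/Out, b/Mid/In, b/Lo/Stay, b/Lo/Out, b/Lo/In. Columns: skx, skw, shx, shw, tkx, tkw, thx, thw.
{a/Mid/Stay, a/Mid/Out, a/Mid/In} → row (5,-4) (-4,-3) (5,-4) (-4,-3) (1,0) (1,0) (-4,0) (-4,0)
{a/Lo/Stay} → row (1,-1) (1,-1) (1,-1) (1,-1) (1,0) (1,0) (-4,0) (-4,0)
{a/Lo/Out} → row (2,2) (2,2) (2,2) (2,2) (1,0) (1,0) (-4,0) (-4,0)
{a/Lo/In} → row (-3,3) (-3,3) (-3,3) (-3,3) (1,0) (1,0) (-4,0) (-4,0)
{b/Mid/Stay, b/Mid/Out, b/Mid/In, b/Lo/Stay, b/Lo/Out, b/Lo/In} → row (4,4) (4,4) (4,4) (4,4) (4,4) (4,4) (4,4) (4,4)
That's 5 distinct rows out of 12 strategies.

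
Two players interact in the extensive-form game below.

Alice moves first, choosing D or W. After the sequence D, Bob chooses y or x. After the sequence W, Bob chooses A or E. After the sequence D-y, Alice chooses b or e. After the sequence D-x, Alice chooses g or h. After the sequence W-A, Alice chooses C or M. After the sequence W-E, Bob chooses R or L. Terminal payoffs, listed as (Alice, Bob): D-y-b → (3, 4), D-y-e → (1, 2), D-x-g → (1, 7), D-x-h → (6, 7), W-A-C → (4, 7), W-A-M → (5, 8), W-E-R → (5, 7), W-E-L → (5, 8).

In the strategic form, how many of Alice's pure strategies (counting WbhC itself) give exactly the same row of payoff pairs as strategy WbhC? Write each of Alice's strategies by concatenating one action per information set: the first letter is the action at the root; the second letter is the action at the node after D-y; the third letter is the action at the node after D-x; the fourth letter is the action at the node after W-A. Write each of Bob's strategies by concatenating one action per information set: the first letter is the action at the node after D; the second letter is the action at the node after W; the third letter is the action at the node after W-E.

Row for WbhC (columns yAR, yAL, yER, yEL, xAR, xAL, xER, xEL): (4,7) (4,7) (5,7) (5,8) (4,7) (4,7) (5,7) (5,8).
Under WbhC, Alice's choice at the node after D-y and at the node after D-x can never be reached regardless of what Bob does, so varying those choices leaves every outcome unchanged.
Holding the reachable choices fixed and varying the unreachable ones freely already gives 2 × 2 = 4 equivalent strategies.
No other strategy reproduces this row, so those 4 are the full class: WbgC, WbhC, WegC, WehC.

4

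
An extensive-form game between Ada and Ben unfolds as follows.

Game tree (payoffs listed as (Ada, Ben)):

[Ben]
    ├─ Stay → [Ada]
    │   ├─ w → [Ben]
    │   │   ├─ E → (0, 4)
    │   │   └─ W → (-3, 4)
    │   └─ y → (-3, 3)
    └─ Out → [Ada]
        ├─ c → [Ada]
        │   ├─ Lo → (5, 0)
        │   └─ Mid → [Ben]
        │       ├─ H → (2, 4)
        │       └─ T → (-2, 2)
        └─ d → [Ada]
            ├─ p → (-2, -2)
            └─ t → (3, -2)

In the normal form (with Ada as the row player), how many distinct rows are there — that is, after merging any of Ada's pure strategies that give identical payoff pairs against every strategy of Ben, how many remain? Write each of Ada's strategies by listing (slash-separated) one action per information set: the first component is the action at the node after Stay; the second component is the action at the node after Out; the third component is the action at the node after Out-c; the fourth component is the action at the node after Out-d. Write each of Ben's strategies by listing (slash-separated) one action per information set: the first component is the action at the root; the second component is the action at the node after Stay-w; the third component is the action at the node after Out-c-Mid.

8

Ada has 16 pure strategies: w/c/Lo/p, w/c/Lo/t, w/c/Mid/p, w/c/Mid/t, w/d/Lo/p, w/d/Lo/t, w/d/Mid/p, w/d/Mid/t, y/c/Lo/p, y/c/Lo/t, y/c/Mid/p, y/c/Mid/t, y/d/Lo/p, y/d/Lo/t, y/d/Mid/p, y/d/Mid/t. Columns: Stay/E/H, Stay/E/T, Stay/W/H, Stay/W/T, Out/E/H, Out/E/T, Out/W/H, Out/W/T.
{w/c/Lo/p, w/c/Lo/t} → row (0,4) (0,4) (-3,4) (-3,4) (5,0) (5,0) (5,0) (5,0)
{w/c/Mid/p, w/c/Mid/t} → row (0,4) (0,4) (-3,4) (-3,4) (2,4) (-2,2) (2,4) (-2,2)
{w/d/Lo/p, w/d/Mid/p} → row (0,4) (0,4) (-3,4) (-3,4) (-2,-2) (-2,-2) (-2,-2) (-2,-2)
{w/d/Lo/t, w/d/Mid/t} → row (0,4) (0,4) (-3,4) (-3,4) (3,-2) (3,-2) (3,-2) (3,-2)
{y/c/Lo/p, y/c/Lo/t} → row (-3,3) (-3,3) (-3,3) (-3,3) (5,0) (5,0) (5,0) (5,0)
{y/c/Mid/p, y/c/Mid/t} → row (-3,3) (-3,3) (-3,3) (-3,3) (2,4) (-2,2) (2,4) (-2,2)
{y/d/Lo/p, y/d/Mid/p} → row (-3,3) (-3,3) (-3,3) (-3,3) (-2,-2) (-2,-2) (-2,-2) (-2,-2)
{y/d/Lo/t, y/d/Mid/t} → row (-3,3) (-3,3) (-3,3) (-3,3) (3,-2) (3,-2) (3,-2) (3,-2)
That's 8 distinct rows out of 16 strategies.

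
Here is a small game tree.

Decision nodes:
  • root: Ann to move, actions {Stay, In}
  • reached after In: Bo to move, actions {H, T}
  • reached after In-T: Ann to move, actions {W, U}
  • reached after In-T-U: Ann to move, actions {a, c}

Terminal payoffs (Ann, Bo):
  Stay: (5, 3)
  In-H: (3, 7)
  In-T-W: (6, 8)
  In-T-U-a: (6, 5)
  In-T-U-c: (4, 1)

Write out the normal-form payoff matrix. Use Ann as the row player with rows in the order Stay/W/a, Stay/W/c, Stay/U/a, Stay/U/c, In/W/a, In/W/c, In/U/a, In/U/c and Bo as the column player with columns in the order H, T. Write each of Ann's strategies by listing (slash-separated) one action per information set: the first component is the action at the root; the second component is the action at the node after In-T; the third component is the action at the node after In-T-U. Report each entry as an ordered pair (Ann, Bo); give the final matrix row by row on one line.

Stay/W/a: (5,3) (5,3) | Stay/W/c: (5,3) (5,3) | Stay/U/a: (5,3) (5,3) | Stay/U/c: (5,3) (5,3) | In/W/a: (3,7) (6,8) | In/W/c: (3,7) (6,8) | In/U/a: (3,7) (6,5) | In/U/c: (3,7) (4,1)

Row Stay/W/a: H→(5,3), T→(5,3)
Row Stay/W/c: H→(5,3), T→(5,3)
Row Stay/U/a: H→(5,3), T→(5,3)
Row Stay/U/c: H→(5,3), T→(5,3)
Row In/W/a: H→(3,7), T→(6,8)
Row In/W/c: H→(3,7), T→(6,8)
Row In/U/a: H→(3,7), T→(6,5)
Row In/U/c: H→(3,7), T→(4,1)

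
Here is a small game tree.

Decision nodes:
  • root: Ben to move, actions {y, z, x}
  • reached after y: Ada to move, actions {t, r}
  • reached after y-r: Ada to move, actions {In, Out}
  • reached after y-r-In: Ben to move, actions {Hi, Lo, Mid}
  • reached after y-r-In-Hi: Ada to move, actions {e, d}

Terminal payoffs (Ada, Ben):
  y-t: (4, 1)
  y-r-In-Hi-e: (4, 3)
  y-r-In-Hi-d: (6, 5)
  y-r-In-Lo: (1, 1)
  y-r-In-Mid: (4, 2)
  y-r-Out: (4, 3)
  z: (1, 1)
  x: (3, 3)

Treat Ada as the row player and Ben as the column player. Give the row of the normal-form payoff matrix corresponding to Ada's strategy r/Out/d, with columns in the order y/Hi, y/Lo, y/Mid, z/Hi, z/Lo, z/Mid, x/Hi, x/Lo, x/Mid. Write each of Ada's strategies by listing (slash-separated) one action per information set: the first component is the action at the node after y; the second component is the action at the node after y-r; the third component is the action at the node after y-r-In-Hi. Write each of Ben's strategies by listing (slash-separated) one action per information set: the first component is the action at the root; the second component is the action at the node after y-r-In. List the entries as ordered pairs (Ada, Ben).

vs y/Hi: Ben plays y → Ada plays r at [y] → Ada plays Out at [y-r] → (4, 3)
vs y/Lo: Ben plays y → Ada plays r at [y] → Ada plays Out at [y-r] → (4, 3)
vs y/Mid: Ben plays y → Ada plays r at [y] → Ada plays Out at [y-r] → (4, 3)
vs z/Hi: Ben plays z → (1, 1)
vs z/Lo: Ben plays z → (1, 1)
vs z/Mid: Ben plays z → (1, 1)
vs x/Hi: Ben plays x → (3, 3)
vs x/Lo: Ben plays x → (3, 3)
vs x/Mid: Ben plays x → (3, 3)

(4,3) (4,3) (4,3) (1,1) (1,1) (1,1) (3,3) (3,3) (3,3)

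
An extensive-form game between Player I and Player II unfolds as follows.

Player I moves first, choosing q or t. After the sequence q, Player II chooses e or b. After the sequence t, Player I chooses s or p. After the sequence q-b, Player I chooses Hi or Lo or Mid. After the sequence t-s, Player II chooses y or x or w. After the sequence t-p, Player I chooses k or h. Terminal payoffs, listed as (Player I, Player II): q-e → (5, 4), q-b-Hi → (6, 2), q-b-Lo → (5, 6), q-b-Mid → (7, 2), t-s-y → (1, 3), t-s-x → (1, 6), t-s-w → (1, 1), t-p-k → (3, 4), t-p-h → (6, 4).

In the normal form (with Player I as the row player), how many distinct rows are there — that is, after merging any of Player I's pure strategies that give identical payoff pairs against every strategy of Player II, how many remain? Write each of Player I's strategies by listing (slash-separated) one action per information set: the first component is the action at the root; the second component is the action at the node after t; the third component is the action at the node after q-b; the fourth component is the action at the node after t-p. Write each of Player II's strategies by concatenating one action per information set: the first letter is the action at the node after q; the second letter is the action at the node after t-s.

6

Player I has 24 pure strategies: q/s/Hi/k, q/s/Hi/h, q/s/Lo/k, q/s/Lo/h, q/s/Mid/k, q/s/Mid/h, q/p/Hi/k, q/p/Hi/h, q/p/Lo/k, q/p/Lo/h, q/p/Mid/k, q/p/Mid/h, t/s/Hi/k, t/s/Hi/h, t/s/Lo/k, t/s/Lo/h, t/s/Mid/k, t/s/Mid/h, t/p/Hi/k, t/p/Hi/h, t/p/Lo/k, t/p/Lo/h, t/p/Mid/k, t/p/Mid/h. Columns: ey, ex, ew, by, bx, bw.
{q/s/Hi/k, q/s/Hi/h, q/p/Hi/k, q/p/Hi/h} → row (5,4) (5,4) (5,4) (6,2) (6,2) (6,2)
{q/s/Lo/k, q/s/Lo/h, q/p/Lo/k, q/p/Lo/h} → row (5,4) (5,4) (5,4) (5,6) (5,6) (5,6)
{q/s/Mid/k, q/s/Mid/h, q/p/Mid/k, q/p/Mid/h} → row (5,4) (5,4) (5,4) (7,2) (7,2) (7,2)
{t/s/Hi/k, t/s/Hi/h, t/s/Lo/k, t/s/Lo/h, t/s/Mid/k, t/s/Mid/h} → row (1,3) (1,6) (1,1) (1,3) (1,6) (1,1)
{t/p/Hi/k, t/p/Lo/k, t/p/Mid/k} → row (3,4) (3,4) (3,4) (3,4) (3,4) (3,4)
{t/p/Hi/h, t/p/Lo/h, t/p/Mid/h} → row (6,4) (6,4) (6,4) (6,4) (6,4) (6,4)
That's 6 distinct rows out of 24 strategies.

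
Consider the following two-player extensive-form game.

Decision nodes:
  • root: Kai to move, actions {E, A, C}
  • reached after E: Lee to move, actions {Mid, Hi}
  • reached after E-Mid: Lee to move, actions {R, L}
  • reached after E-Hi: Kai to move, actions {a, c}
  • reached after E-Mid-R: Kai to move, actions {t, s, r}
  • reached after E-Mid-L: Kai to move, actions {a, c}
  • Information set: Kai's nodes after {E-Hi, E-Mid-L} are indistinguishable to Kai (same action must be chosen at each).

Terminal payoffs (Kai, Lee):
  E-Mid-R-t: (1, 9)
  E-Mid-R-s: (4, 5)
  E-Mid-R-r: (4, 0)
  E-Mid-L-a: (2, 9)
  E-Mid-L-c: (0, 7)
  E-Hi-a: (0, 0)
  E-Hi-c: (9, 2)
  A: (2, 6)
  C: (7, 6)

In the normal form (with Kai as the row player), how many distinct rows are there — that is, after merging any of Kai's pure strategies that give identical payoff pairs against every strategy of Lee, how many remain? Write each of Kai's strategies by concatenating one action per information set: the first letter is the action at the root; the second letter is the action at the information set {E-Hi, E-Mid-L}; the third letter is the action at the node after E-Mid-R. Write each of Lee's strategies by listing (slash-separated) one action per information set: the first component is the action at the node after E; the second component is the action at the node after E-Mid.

8

Kai has 18 pure strategies: Eat, Eas, Ear, Ect, Ecs, Ecr, Aat, Aas, Aar, Act, Acs, Acr, Cat, Cas, Car, Cct, Ccs, Ccr. Columns: Mid/R, Mid/L, Hi/R, Hi/L.
{Eat} → row (1,9) (2,9) (0,0) (0,0)
{Eas} → row (4,5) (2,9) (0,0) (0,0)
{Ear} → row (4,0) (2,9) (0,0) (0,0)
{Ect} → row (1,9) (0,7) (9,2) (9,2)
{Ecs} → row (4,5) (0,7) (9,2) (9,2)
{Ecr} → row (4,0) (0,7) (9,2) (9,2)
{Aat, Aas, Aar, Act, Acs, Acr} → row (2,6) (2,6) (2,6) (2,6)
{Cat, Cas, Car, Cct, Ccs, Ccr} → row (7,6) (7,6) (7,6) (7,6)
That's 8 distinct rows out of 18 strategies.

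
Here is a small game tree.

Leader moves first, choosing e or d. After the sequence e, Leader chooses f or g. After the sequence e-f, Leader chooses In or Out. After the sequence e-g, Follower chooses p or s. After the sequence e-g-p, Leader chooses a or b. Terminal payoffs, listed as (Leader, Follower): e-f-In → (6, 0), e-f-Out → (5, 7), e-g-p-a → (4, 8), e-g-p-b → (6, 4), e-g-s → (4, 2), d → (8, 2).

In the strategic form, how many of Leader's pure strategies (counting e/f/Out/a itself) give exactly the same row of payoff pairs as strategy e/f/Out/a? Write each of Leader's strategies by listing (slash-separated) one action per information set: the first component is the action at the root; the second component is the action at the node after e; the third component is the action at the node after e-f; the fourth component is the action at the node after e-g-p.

Row for e/f/Out/a (columns p, s): (5,7) (5,7).
Under e/f/Out/a, Leader's choice at the node after e-g-p can never be reached regardless of what Follower does, so varying those choices leaves every outcome unchanged.
Holding the reachable choices fixed and varying the unreachable one freely already gives 2 equivalent strategies.
No other strategy reproduces this row, so those 2 are the full class: e/f/Out/a, e/f/Out/b.

2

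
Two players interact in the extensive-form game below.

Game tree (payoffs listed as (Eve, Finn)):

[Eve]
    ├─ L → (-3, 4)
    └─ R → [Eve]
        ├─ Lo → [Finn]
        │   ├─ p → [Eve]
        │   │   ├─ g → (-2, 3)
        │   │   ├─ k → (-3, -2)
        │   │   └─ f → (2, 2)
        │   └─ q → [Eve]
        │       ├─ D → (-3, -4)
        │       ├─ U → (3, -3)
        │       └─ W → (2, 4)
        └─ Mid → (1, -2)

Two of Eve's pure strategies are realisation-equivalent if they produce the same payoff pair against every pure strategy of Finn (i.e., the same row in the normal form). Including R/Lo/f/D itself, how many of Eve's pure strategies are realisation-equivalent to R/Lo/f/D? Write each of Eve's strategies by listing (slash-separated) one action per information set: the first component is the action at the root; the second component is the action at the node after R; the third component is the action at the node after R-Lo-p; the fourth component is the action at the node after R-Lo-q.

Row for R/Lo/f/D (columns p, q): (2,2) (-3,-4).
Every one of Eve's information sets is on the play path for some reply by Finn when Eve follows R/Lo/f/D.
Changing the action at any of them therefore changes at least one column, so only R/Lo/f/D itself gives this row.

1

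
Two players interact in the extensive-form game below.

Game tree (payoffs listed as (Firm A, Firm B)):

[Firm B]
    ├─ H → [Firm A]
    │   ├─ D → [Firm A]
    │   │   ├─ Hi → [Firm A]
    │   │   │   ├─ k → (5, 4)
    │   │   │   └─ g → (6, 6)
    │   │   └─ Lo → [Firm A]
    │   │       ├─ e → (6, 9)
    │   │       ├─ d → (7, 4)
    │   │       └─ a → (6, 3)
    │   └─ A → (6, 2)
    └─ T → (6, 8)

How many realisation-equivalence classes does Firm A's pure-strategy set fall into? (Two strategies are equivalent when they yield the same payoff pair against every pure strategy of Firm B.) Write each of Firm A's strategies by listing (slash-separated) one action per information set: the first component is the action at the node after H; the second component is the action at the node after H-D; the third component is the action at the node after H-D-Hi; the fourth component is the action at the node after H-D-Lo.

Firm A has 24 pure strategies: D/Hi/k/e, D/Hi/k/d, D/Hi/k/a, D/Hi/g/e, D/Hi/g/d, D/Hi/g/a, D/Lo/k/e, D/Lo/k/d, D/Lo/k/a, D/Lo/g/e, D/Lo/g/d, D/Lo/g/a, A/Hi/k/e, A/Hi/k/d, A/Hi/k/a, A/Hi/g/e, A/Hi/g/d, A/Hi/g/a, A/Lo/k/e, A/Lo/k/d, A/Lo/k/a, A/Lo/g/e, A/Lo/g/d, A/Lo/g/a. Columns: H, T.
{D/Hi/k/e, D/Hi/k/d, D/Hi/k/a} → row (5,4) (6,8)
{D/Hi/g/e, D/Hi/g/d, D/Hi/g/a} → row (6,6) (6,8)
{D/Lo/k/e, D/Lo/g/e} → row (6,9) (6,8)
{D/Lo/k/d, D/Lo/g/d} → row (7,4) (6,8)
{D/Lo/k/a, D/Lo/g/a} → row (6,3) (6,8)
{A/Hi/k/e, A/Hi/k/d, A/Hi/k/a, A/Hi/g/e, A/Hi/g/d, A/Hi/g/a, A/Lo/k/e, A/Lo/k/d, A/Lo/k/a, A/Lo/g/e, A/Lo/g/d, A/Lo/g/a} → row (6,2) (6,8)
That's 6 distinct rows out of 24 strategies.

6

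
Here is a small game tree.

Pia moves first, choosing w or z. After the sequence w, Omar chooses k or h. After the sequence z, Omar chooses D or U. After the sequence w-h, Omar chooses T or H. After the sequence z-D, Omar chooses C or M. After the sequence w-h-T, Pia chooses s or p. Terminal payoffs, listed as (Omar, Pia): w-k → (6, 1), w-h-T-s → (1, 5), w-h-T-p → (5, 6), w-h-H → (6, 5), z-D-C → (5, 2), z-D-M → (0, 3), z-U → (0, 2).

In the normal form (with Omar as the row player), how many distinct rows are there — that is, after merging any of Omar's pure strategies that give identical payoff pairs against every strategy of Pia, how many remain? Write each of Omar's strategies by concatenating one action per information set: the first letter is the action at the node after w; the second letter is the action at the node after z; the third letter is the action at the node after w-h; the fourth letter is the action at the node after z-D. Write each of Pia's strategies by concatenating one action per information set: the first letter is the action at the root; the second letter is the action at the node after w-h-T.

9

Omar has 16 pure strategies: kDTC, kDTM, kDHC, kDHM, kUTC, kUTM, kUHC, kUHM, hDTC, hDTM, hDHC, hDHM, hUTC, hUTM, hUHC, hUHM. Columns: ws, wp, zs, zp.
{kDTC, kDHC} → row (6,1) (6,1) (5,2) (5,2)
{kDTM, kDHM} → row (6,1) (6,1) (0,3) (0,3)
{kUTC, kUTM, kUHC, kUHM} → row (6,1) (6,1) (0,2) (0,2)
{hDTC} → row (1,5) (5,6) (5,2) (5,2)
{hDTM} → row (1,5) (5,6) (0,3) (0,3)
{hDHC} → row (6,5) (6,5) (5,2) (5,2)
{hDHM} → row (6,5) (6,5) (0,3) (0,3)
{hUTC, hUTM} → row (1,5) (5,6) (0,2) (0,2)
{hUHC, hUHM} → row (6,5) (6,5) (0,2) (0,2)
That's 9 distinct rows out of 16 strategies.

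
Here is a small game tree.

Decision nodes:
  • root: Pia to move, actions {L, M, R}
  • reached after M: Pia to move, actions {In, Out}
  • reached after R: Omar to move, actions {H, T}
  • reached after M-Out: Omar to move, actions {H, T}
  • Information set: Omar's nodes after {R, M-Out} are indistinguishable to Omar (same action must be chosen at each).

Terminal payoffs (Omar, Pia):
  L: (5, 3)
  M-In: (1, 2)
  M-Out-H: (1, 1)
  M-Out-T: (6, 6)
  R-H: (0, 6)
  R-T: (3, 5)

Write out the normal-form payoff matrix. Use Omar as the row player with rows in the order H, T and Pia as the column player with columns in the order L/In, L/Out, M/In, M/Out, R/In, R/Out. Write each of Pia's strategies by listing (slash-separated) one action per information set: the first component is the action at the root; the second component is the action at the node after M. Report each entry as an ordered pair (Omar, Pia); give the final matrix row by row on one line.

H: (5,3) (5,3) (1,2) (1,1) (0,6) (0,6) | T: (5,3) (5,3) (1,2) (6,6) (3,5) (3,5)

         L/In    L/Out     M/In    M/Out     R/In    R/Out
   H    (5,3)    (5,3)    (1,2)    (1,1)    (0,6)    (0,6)
   T    (5,3)    (5,3)    (1,2)    (6,6)    (3,5)    (3,5)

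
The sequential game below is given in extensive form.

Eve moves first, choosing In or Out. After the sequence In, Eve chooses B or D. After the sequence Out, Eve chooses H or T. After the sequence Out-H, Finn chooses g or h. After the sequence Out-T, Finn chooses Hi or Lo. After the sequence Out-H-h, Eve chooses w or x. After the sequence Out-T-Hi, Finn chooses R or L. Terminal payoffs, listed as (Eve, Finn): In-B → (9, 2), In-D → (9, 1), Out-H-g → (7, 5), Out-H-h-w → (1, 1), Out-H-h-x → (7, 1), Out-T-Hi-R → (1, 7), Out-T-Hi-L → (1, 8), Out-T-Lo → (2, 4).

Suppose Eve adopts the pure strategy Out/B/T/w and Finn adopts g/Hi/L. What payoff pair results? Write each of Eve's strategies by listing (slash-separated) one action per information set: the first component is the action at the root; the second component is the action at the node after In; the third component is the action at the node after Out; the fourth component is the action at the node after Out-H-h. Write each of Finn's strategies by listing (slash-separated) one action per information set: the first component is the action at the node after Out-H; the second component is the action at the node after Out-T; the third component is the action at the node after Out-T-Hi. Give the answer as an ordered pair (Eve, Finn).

(1, 8)

Trace the play path from the root:
  Eve plays Out
  Eve plays T at [Out]
  Finn plays Hi at [Out-T]
  Finn plays L at [Out-T-Hi]
→ terminal payoff (1, 8).
(Eve's choice at the node after In is never reached on this path, so it doesn't affect the outcome.)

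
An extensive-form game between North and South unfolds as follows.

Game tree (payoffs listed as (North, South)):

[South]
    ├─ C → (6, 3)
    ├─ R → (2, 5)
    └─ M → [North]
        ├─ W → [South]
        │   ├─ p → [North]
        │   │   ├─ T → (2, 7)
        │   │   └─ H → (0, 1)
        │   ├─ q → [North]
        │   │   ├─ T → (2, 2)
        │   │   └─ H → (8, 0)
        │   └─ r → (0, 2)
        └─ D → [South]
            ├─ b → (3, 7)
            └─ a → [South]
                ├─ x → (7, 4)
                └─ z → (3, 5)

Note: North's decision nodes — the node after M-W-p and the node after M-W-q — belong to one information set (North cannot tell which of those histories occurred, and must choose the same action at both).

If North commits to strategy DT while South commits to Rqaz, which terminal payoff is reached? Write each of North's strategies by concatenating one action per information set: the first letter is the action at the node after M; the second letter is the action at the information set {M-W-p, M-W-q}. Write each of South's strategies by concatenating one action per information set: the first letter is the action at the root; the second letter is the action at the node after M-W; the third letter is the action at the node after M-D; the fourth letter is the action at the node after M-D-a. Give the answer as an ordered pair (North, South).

(2, 5)

Trace the play path from the root:
  South plays R
→ terminal payoff (2, 5).
(North's choice at the node after M is never reached on this path, so it doesn't affect the outcome.)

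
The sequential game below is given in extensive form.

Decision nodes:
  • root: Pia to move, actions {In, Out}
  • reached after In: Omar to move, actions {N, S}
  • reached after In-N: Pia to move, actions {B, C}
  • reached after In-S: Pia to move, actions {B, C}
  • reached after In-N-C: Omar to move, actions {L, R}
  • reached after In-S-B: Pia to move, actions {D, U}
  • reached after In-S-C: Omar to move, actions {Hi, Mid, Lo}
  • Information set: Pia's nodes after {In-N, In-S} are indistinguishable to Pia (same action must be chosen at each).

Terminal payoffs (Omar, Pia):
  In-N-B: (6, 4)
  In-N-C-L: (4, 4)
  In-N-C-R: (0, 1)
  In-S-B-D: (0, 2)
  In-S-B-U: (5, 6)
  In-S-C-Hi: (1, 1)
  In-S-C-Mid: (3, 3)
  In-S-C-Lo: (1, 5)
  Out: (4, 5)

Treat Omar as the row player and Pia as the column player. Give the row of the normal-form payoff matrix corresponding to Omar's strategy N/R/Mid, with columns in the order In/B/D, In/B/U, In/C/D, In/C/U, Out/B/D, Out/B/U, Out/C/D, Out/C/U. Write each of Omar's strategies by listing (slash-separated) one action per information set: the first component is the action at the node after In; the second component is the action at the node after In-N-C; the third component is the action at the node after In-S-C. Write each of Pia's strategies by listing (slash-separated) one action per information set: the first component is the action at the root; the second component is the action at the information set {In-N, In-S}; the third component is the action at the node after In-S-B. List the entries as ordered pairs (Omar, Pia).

(6,4) (6,4) (0,1) (0,1) (4,5) (4,5) (4,5) (4,5)

vs In/B/D: Pia plays In → Omar plays N at [In] → Pia plays B at [In-N] → (6, 4)
vs In/B/U: Pia plays In → Omar plays N at [In] → Pia plays B at [In-N] → (6, 4)
vs In/C/D: Pia plays In → Omar plays N at [In] → Pia plays C at [In-N] → Omar plays R at [In-N-C] → (0, 1)
vs In/C/U: Pia plays In → Omar plays N at [In] → Pia plays C at [In-N] → Omar plays R at [In-N-C] → (0, 1)
vs Out/B/D: Pia plays Out → (4, 5)
vs Out/B/U: Pia plays Out → (4, 5)
vs Out/C/D: Pia plays Out → (4, 5)
vs Out/C/U: Pia plays Out → (4, 5)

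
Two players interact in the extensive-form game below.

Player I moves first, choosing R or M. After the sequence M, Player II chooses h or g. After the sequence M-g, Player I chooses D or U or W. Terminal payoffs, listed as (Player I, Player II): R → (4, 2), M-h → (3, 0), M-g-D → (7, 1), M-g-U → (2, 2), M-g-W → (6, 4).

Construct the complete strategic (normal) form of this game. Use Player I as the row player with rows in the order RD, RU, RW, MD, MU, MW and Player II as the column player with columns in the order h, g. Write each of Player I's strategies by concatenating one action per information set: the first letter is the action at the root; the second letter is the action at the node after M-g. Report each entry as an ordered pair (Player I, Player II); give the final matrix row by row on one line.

            h        g
  RD    (4,2)    (4,2)
  RU    (4,2)    (4,2)
  RW    (4,2)    (4,2)
  MD    (3,0)    (7,1)
  MU    (3,0)    (2,2)
  MW    (3,0)    (6,4)

RD: (4,2) (4,2) | RU: (4,2) (4,2) | RW: (4,2) (4,2) | MD: (3,0) (7,1) | MU: (3,0) (2,2) | MW: (3,0) (6,4)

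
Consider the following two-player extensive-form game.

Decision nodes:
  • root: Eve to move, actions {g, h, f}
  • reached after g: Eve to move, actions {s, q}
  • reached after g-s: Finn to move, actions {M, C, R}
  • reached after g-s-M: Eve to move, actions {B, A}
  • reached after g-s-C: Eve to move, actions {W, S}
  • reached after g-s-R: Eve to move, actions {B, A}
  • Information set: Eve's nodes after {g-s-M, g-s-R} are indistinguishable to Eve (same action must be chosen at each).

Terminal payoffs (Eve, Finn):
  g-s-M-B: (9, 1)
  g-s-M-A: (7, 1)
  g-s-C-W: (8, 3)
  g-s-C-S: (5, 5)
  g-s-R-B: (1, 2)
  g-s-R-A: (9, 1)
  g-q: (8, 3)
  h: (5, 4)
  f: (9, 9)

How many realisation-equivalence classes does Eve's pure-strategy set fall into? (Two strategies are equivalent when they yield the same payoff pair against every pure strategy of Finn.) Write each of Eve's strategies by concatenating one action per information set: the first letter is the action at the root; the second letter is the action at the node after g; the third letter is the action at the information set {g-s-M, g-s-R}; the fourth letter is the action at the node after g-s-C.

Eve has 24 pure strategies: gsBW, gsBS, gsAW, gsAS, gqBW, gqBS, gqAW, gqAS, hsBW, hsBS, hsAW, hsAS, hqBW, hqBS, hqAW, hqAS, fsBW, fsBS, fsAW, fsAS, fqBW, fqBS, fqAW, fqAS. Columns: M, C, R.
{gsBW} → row (9,1) (8,3) (1,2)
{gsBS} → row (9,1) (5,5) (1,2)
{gsAW} → row (7,1) (8,3) (9,1)
{gsAS} → row (7,1) (5,5) (9,1)
{gqBW, gqBS, gqAW, gqAS} → row (8,3) (8,3) (8,3)
{hsBW, hsBS, hsAW, hsAS, hqBW, hqBS, hqAW, hqAS} → row (5,4) (5,4) (5,4)
{fsBW, fsBS, fsAW, fsAS, fqBW, fqBS, fqAW, fqAS} → row (9,9) (9,9) (9,9)
That's 7 distinct rows out of 24 strategies.

7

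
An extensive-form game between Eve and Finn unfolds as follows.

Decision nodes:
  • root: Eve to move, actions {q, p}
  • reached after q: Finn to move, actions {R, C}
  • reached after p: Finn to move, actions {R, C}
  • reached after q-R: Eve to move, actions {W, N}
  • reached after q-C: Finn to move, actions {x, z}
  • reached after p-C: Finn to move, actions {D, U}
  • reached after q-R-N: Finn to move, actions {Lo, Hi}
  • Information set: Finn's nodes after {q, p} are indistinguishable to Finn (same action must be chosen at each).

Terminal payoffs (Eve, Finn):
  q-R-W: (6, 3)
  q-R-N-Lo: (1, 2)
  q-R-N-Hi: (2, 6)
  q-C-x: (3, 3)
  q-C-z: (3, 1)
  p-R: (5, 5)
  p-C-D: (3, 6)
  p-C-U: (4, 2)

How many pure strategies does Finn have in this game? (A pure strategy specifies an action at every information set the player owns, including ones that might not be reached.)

16

Finn owns the information set {q, p} with actions {R, C} — two choices.
Finn owns the node after q-C with actions {x, z} — two choices.
Finn owns the node after p-C with actions {D, U} — two choices.
Finn owns the node after q-R-N with actions {Lo, Hi} — two choices.
A pure strategy fixes one action at each information set independently, so the count is the product 2 × 2 × 2 × 2 = 16.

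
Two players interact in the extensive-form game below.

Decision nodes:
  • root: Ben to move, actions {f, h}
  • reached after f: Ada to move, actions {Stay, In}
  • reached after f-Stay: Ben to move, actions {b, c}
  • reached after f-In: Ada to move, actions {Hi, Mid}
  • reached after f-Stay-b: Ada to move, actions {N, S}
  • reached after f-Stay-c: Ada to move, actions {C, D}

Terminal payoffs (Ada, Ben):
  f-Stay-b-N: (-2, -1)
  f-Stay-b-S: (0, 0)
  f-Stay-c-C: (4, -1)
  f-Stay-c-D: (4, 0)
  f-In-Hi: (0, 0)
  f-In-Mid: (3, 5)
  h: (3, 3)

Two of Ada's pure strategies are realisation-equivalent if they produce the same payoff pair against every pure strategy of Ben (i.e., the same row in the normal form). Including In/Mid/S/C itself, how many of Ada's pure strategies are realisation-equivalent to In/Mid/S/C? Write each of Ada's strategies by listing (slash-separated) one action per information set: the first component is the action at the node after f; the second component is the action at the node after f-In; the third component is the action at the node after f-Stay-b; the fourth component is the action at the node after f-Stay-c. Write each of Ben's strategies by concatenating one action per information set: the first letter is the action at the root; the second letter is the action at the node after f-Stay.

Row for In/Mid/S/C (columns fb, fc, hb, hc): (3,5) (3,5) (3,3) (3,3).
Under In/Mid/S/C, Ada's choice at the node after f-Stay-b and at the node after f-Stay-c can never be reached regardless of what Ben does, so varying those choices leaves every outcome unchanged.
Holding the reachable choices fixed and varying the unreachable ones freely already gives 2 × 2 = 4 equivalent strategies.
No other strategy reproduces this row, so those 4 are the full class: In/Mid/N/C, In/Mid/N/D, In/Mid/S/C, In/Mid/S/D.

4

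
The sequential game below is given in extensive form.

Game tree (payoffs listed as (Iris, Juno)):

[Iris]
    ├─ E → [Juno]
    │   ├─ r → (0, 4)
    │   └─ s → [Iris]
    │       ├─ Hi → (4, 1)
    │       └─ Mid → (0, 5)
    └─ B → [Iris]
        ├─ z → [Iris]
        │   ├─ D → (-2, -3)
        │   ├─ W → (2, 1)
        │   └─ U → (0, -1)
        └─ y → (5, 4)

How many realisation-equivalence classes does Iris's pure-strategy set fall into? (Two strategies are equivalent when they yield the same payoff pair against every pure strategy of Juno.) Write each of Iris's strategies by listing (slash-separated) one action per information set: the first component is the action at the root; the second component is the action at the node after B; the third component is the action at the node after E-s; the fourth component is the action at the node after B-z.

Iris has 24 pure strategies: E/z/Hi/D, E/z/Hi/W, E/z/Hi/U, E/z/Mid/D, E/z/Mid/W, E/z/Mid/U, E/y/Hi/D, E/y/Hi/W, E/y/Hi/U, E/y/Mid/D, E/y/Mid/W, E/y/Mid/U, B/z/Hi/D, B/z/Hi/W, B/z/Hi/U, B/z/Mid/D, B/z/Mid/W, B/z/Mid/U, B/y/Hi/D, B/y/Hi/W, B/y/Hi/U, B/y/Mid/D, B/y/Mid/W, B/y/Mid/U. Columns: r, s.
{E/z/Hi/D, E/z/Hi/W, E/z/Hi/U, E/y/Hi/D, E/y/Hi/W, E/y/Hi/U} → row (0,4) (4,1)
{E/z/Mid/D, E/z/Mid/W, E/z/Mid/U, E/y/Mid/D, E/y/Mid/W, E/y/Mid/U} → row (0,4) (0,5)
{B/z/Hi/D, B/z/Mid/D} → row (-2,-3) (-2,-3)
{B/z/Hi/W, B/z/Mid/W} → row (2,1) (2,1)
{B/z/Hi/U, B/z/Mid/U} → row (0,-1) (0,-1)
{B/y/Hi/D, B/y/Hi/W, B/y/Hi/U, B/y/Mid/D, B/y/Mid/W, B/y/Mid/U} → row (5,4) (5,4)
That's 6 distinct rows out of 24 strategies.

6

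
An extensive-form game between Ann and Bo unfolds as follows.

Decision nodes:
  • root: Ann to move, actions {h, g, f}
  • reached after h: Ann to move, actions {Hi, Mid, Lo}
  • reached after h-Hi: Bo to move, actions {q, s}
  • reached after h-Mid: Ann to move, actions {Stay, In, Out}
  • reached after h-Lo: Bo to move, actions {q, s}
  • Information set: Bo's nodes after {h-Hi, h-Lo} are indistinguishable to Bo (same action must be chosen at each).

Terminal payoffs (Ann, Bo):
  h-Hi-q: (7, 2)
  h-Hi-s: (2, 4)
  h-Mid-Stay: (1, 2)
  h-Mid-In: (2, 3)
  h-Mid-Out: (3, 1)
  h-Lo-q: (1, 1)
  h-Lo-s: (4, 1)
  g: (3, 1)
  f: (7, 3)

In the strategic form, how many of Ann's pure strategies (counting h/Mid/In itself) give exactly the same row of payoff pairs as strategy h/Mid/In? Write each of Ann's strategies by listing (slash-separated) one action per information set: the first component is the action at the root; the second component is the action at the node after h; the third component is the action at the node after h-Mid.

1

Row for h/Mid/In (columns q, s): (2,3) (2,3).
Every one of Ann's information sets is on the play path for some reply by Bo when Ann follows h/Mid/In.
Changing the action at any of them therefore changes at least one column, so only h/Mid/In itself gives this row.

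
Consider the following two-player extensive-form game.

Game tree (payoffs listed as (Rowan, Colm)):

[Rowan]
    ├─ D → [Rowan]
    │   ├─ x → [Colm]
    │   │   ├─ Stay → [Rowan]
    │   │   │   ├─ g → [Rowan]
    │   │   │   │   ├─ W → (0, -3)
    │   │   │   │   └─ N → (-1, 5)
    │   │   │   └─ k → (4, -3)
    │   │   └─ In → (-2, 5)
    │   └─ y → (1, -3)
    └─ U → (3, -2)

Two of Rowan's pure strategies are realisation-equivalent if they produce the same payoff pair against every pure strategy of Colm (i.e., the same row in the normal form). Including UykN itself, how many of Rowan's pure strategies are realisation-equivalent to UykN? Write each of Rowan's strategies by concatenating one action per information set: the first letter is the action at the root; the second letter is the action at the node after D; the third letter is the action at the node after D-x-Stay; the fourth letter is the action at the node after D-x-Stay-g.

8

Row for UykN (columns Stay, In): (3,-2) (3,-2).
Under UykN, Rowan's choice at the node after D and at the node after D-x-Stay and at the node after D-x-Stay-g can never be reached regardless of what Colm does, so varying those choices leaves every outcome unchanged.
Holding the reachable choices fixed and varying the unreachable ones freely already gives 2 × 2 × 2 = 8 equivalent strategies.
No other strategy reproduces this row, so those 8 are the full class: UxgW, UxgN, UxkW, UxkN, UygW, UygN, UykW, UykN.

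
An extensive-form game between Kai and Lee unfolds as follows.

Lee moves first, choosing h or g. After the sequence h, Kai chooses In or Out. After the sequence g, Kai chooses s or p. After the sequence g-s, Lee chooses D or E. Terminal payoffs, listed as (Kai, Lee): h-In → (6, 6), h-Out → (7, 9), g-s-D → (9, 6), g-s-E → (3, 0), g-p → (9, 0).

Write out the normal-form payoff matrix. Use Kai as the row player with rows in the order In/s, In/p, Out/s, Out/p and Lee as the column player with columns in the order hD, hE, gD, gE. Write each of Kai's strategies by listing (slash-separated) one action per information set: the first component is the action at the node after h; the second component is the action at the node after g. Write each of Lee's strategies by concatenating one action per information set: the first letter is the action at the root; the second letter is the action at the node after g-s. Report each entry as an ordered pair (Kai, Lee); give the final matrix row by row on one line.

            hD       hE       gD       gE
 In/s    (6,6)    (6,6)    (9,6)    (3,0)
 In/p    (6,6)    (6,6)    (9,0)    (9,0)
Out/s    (7,9)    (7,9)    (9,6)    (3,0)
Out/p    (7,9)    (7,9)    (9,0)    (9,0)

In/s: (6,6) (6,6) (9,6) (3,0) | In/p: (6,6) (6,6) (9,0) (9,0) | Out/s: (7,9) (7,9) (9,6) (3,0) | Out/p: (7,9) (7,9) (9,0) (9,0)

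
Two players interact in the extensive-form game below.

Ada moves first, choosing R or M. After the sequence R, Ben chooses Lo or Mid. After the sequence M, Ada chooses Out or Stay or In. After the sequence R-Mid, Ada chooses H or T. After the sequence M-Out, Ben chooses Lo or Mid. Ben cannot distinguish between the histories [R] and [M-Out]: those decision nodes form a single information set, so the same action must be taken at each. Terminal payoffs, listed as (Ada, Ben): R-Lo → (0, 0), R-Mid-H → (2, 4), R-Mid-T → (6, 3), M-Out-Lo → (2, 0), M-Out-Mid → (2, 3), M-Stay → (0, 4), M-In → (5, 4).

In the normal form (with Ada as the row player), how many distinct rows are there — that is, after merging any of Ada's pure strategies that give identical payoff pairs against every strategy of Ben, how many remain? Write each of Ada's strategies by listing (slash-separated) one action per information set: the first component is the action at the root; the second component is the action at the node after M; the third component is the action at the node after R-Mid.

5

Ada has 12 pure strategies: R/Out/H, R/Out/T, R/Stay/H, R/Stay/T, R/In/H, R/In/T, M/Out/H, M/Out/T, M/Stay/H, M/Stay/T, M/In/H, M/In/T. Columns: Lo, Mid.
{R/Out/H, R/Stay/H, R/In/H} → row (0,0) (2,4)
{R/Out/T, R/Stay/T, R/In/T} → row (0,0) (6,3)
{M/Out/H, M/Out/T} → row (2,0) (2,3)
{M/Stay/H, M/Stay/T} → row (0,4) (0,4)
{M/In/H, M/In/T} → row (5,4) (5,4)
That's 5 distinct rows out of 12 strategies.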